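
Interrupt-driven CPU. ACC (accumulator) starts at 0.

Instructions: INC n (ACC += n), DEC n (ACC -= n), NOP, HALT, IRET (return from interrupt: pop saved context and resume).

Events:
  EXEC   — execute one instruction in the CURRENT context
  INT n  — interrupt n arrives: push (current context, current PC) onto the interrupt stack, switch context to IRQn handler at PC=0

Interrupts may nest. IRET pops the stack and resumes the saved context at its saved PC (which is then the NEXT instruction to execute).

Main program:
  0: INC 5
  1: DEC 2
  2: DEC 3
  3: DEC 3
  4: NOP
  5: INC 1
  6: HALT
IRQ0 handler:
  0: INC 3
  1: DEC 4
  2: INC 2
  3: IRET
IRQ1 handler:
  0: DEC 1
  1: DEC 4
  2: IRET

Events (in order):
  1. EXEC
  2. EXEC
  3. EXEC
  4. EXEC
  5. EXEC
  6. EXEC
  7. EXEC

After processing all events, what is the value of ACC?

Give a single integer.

Event 1 (EXEC): [MAIN] PC=0: INC 5 -> ACC=5
Event 2 (EXEC): [MAIN] PC=1: DEC 2 -> ACC=3
Event 3 (EXEC): [MAIN] PC=2: DEC 3 -> ACC=0
Event 4 (EXEC): [MAIN] PC=3: DEC 3 -> ACC=-3
Event 5 (EXEC): [MAIN] PC=4: NOP
Event 6 (EXEC): [MAIN] PC=5: INC 1 -> ACC=-2
Event 7 (EXEC): [MAIN] PC=6: HALT

Answer: -2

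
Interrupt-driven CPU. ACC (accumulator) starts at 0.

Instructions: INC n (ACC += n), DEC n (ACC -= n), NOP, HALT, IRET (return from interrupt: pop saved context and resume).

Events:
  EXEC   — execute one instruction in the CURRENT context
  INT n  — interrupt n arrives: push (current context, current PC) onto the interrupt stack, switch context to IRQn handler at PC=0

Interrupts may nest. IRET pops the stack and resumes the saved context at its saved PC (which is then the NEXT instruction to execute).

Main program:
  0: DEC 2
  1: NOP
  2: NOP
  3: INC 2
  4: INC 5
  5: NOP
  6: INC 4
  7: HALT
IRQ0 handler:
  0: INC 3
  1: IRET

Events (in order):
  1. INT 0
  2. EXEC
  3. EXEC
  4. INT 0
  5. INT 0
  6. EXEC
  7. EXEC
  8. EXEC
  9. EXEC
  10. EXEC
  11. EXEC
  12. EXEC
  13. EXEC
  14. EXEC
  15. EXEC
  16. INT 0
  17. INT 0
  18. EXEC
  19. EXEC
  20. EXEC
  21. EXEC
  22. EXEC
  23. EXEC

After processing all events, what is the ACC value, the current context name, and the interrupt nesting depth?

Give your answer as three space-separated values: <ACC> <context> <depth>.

Answer: 24 MAIN 0

Derivation:
Event 1 (INT 0): INT 0 arrives: push (MAIN, PC=0), enter IRQ0 at PC=0 (depth now 1)
Event 2 (EXEC): [IRQ0] PC=0: INC 3 -> ACC=3
Event 3 (EXEC): [IRQ0] PC=1: IRET -> resume MAIN at PC=0 (depth now 0)
Event 4 (INT 0): INT 0 arrives: push (MAIN, PC=0), enter IRQ0 at PC=0 (depth now 1)
Event 5 (INT 0): INT 0 arrives: push (IRQ0, PC=0), enter IRQ0 at PC=0 (depth now 2)
Event 6 (EXEC): [IRQ0] PC=0: INC 3 -> ACC=6
Event 7 (EXEC): [IRQ0] PC=1: IRET -> resume IRQ0 at PC=0 (depth now 1)
Event 8 (EXEC): [IRQ0] PC=0: INC 3 -> ACC=9
Event 9 (EXEC): [IRQ0] PC=1: IRET -> resume MAIN at PC=0 (depth now 0)
Event 10 (EXEC): [MAIN] PC=0: DEC 2 -> ACC=7
Event 11 (EXEC): [MAIN] PC=1: NOP
Event 12 (EXEC): [MAIN] PC=2: NOP
Event 13 (EXEC): [MAIN] PC=3: INC 2 -> ACC=9
Event 14 (EXEC): [MAIN] PC=4: INC 5 -> ACC=14
Event 15 (EXEC): [MAIN] PC=5: NOP
Event 16 (INT 0): INT 0 arrives: push (MAIN, PC=6), enter IRQ0 at PC=0 (depth now 1)
Event 17 (INT 0): INT 0 arrives: push (IRQ0, PC=0), enter IRQ0 at PC=0 (depth now 2)
Event 18 (EXEC): [IRQ0] PC=0: INC 3 -> ACC=17
Event 19 (EXEC): [IRQ0] PC=1: IRET -> resume IRQ0 at PC=0 (depth now 1)
Event 20 (EXEC): [IRQ0] PC=0: INC 3 -> ACC=20
Event 21 (EXEC): [IRQ0] PC=1: IRET -> resume MAIN at PC=6 (depth now 0)
Event 22 (EXEC): [MAIN] PC=6: INC 4 -> ACC=24
Event 23 (EXEC): [MAIN] PC=7: HALT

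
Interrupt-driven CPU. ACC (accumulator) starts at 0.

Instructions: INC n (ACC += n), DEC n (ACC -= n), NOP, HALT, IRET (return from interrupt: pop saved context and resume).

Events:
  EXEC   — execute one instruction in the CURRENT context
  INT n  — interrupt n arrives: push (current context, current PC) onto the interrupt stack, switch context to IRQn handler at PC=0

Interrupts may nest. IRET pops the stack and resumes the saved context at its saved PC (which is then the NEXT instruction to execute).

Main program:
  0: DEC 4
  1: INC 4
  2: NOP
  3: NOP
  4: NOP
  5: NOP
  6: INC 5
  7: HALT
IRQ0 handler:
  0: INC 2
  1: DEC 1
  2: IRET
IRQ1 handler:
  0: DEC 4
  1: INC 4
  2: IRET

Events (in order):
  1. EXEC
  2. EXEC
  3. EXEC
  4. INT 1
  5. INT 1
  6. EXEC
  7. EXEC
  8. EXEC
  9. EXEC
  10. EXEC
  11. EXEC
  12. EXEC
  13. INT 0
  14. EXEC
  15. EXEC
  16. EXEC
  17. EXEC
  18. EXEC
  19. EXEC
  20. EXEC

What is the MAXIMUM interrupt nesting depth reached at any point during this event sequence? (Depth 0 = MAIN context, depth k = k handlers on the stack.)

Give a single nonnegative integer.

Event 1 (EXEC): [MAIN] PC=0: DEC 4 -> ACC=-4 [depth=0]
Event 2 (EXEC): [MAIN] PC=1: INC 4 -> ACC=0 [depth=0]
Event 3 (EXEC): [MAIN] PC=2: NOP [depth=0]
Event 4 (INT 1): INT 1 arrives: push (MAIN, PC=3), enter IRQ1 at PC=0 (depth now 1) [depth=1]
Event 5 (INT 1): INT 1 arrives: push (IRQ1, PC=0), enter IRQ1 at PC=0 (depth now 2) [depth=2]
Event 6 (EXEC): [IRQ1] PC=0: DEC 4 -> ACC=-4 [depth=2]
Event 7 (EXEC): [IRQ1] PC=1: INC 4 -> ACC=0 [depth=2]
Event 8 (EXEC): [IRQ1] PC=2: IRET -> resume IRQ1 at PC=0 (depth now 1) [depth=1]
Event 9 (EXEC): [IRQ1] PC=0: DEC 4 -> ACC=-4 [depth=1]
Event 10 (EXEC): [IRQ1] PC=1: INC 4 -> ACC=0 [depth=1]
Event 11 (EXEC): [IRQ1] PC=2: IRET -> resume MAIN at PC=3 (depth now 0) [depth=0]
Event 12 (EXEC): [MAIN] PC=3: NOP [depth=0]
Event 13 (INT 0): INT 0 arrives: push (MAIN, PC=4), enter IRQ0 at PC=0 (depth now 1) [depth=1]
Event 14 (EXEC): [IRQ0] PC=0: INC 2 -> ACC=2 [depth=1]
Event 15 (EXEC): [IRQ0] PC=1: DEC 1 -> ACC=1 [depth=1]
Event 16 (EXEC): [IRQ0] PC=2: IRET -> resume MAIN at PC=4 (depth now 0) [depth=0]
Event 17 (EXEC): [MAIN] PC=4: NOP [depth=0]
Event 18 (EXEC): [MAIN] PC=5: NOP [depth=0]
Event 19 (EXEC): [MAIN] PC=6: INC 5 -> ACC=6 [depth=0]
Event 20 (EXEC): [MAIN] PC=7: HALT [depth=0]
Max depth observed: 2

Answer: 2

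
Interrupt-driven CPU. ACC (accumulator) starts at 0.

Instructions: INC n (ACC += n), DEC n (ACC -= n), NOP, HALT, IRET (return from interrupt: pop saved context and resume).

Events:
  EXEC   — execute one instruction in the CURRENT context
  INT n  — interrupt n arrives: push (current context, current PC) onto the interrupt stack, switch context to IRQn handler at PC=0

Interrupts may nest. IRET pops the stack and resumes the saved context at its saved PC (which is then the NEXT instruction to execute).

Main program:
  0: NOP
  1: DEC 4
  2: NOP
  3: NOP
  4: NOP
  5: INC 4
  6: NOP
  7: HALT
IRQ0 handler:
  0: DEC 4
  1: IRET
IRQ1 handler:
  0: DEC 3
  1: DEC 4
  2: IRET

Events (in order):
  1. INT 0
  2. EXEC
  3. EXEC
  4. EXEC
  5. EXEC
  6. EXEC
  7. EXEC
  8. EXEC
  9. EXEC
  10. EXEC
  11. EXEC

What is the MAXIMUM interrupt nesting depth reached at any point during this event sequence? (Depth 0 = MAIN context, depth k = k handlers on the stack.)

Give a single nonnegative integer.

Answer: 1

Derivation:
Event 1 (INT 0): INT 0 arrives: push (MAIN, PC=0), enter IRQ0 at PC=0 (depth now 1) [depth=1]
Event 2 (EXEC): [IRQ0] PC=0: DEC 4 -> ACC=-4 [depth=1]
Event 3 (EXEC): [IRQ0] PC=1: IRET -> resume MAIN at PC=0 (depth now 0) [depth=0]
Event 4 (EXEC): [MAIN] PC=0: NOP [depth=0]
Event 5 (EXEC): [MAIN] PC=1: DEC 4 -> ACC=-8 [depth=0]
Event 6 (EXEC): [MAIN] PC=2: NOP [depth=0]
Event 7 (EXEC): [MAIN] PC=3: NOP [depth=0]
Event 8 (EXEC): [MAIN] PC=4: NOP [depth=0]
Event 9 (EXEC): [MAIN] PC=5: INC 4 -> ACC=-4 [depth=0]
Event 10 (EXEC): [MAIN] PC=6: NOP [depth=0]
Event 11 (EXEC): [MAIN] PC=7: HALT [depth=0]
Max depth observed: 1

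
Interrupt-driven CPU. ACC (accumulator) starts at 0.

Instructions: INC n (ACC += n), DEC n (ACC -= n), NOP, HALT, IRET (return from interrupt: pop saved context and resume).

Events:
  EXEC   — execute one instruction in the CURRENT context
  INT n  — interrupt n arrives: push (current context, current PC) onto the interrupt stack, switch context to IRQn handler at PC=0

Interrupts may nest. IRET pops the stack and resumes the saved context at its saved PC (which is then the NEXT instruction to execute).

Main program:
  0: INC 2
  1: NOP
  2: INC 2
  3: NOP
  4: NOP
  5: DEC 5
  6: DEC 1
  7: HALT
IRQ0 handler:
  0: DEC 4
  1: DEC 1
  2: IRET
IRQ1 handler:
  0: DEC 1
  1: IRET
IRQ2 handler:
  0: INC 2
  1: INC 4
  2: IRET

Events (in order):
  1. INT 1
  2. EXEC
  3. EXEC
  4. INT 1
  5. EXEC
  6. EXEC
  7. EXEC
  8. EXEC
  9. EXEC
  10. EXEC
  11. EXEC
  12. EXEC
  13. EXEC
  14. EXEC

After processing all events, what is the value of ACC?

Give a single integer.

Event 1 (INT 1): INT 1 arrives: push (MAIN, PC=0), enter IRQ1 at PC=0 (depth now 1)
Event 2 (EXEC): [IRQ1] PC=0: DEC 1 -> ACC=-1
Event 3 (EXEC): [IRQ1] PC=1: IRET -> resume MAIN at PC=0 (depth now 0)
Event 4 (INT 1): INT 1 arrives: push (MAIN, PC=0), enter IRQ1 at PC=0 (depth now 1)
Event 5 (EXEC): [IRQ1] PC=0: DEC 1 -> ACC=-2
Event 6 (EXEC): [IRQ1] PC=1: IRET -> resume MAIN at PC=0 (depth now 0)
Event 7 (EXEC): [MAIN] PC=0: INC 2 -> ACC=0
Event 8 (EXEC): [MAIN] PC=1: NOP
Event 9 (EXEC): [MAIN] PC=2: INC 2 -> ACC=2
Event 10 (EXEC): [MAIN] PC=3: NOP
Event 11 (EXEC): [MAIN] PC=4: NOP
Event 12 (EXEC): [MAIN] PC=5: DEC 5 -> ACC=-3
Event 13 (EXEC): [MAIN] PC=6: DEC 1 -> ACC=-4
Event 14 (EXEC): [MAIN] PC=7: HALT

Answer: -4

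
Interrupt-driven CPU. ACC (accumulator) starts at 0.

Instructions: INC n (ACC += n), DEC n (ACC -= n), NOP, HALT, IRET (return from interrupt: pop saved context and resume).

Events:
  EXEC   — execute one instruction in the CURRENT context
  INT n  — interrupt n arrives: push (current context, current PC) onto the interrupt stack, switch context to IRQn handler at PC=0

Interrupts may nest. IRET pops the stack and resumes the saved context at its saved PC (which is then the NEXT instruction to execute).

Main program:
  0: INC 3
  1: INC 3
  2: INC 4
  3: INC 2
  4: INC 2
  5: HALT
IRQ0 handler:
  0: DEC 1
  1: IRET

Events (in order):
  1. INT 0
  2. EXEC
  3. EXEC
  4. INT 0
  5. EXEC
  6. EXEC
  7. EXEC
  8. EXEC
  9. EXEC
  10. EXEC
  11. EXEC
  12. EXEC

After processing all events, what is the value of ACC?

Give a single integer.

Answer: 12

Derivation:
Event 1 (INT 0): INT 0 arrives: push (MAIN, PC=0), enter IRQ0 at PC=0 (depth now 1)
Event 2 (EXEC): [IRQ0] PC=0: DEC 1 -> ACC=-1
Event 3 (EXEC): [IRQ0] PC=1: IRET -> resume MAIN at PC=0 (depth now 0)
Event 4 (INT 0): INT 0 arrives: push (MAIN, PC=0), enter IRQ0 at PC=0 (depth now 1)
Event 5 (EXEC): [IRQ0] PC=0: DEC 1 -> ACC=-2
Event 6 (EXEC): [IRQ0] PC=1: IRET -> resume MAIN at PC=0 (depth now 0)
Event 7 (EXEC): [MAIN] PC=0: INC 3 -> ACC=1
Event 8 (EXEC): [MAIN] PC=1: INC 3 -> ACC=4
Event 9 (EXEC): [MAIN] PC=2: INC 4 -> ACC=8
Event 10 (EXEC): [MAIN] PC=3: INC 2 -> ACC=10
Event 11 (EXEC): [MAIN] PC=4: INC 2 -> ACC=12
Event 12 (EXEC): [MAIN] PC=5: HALT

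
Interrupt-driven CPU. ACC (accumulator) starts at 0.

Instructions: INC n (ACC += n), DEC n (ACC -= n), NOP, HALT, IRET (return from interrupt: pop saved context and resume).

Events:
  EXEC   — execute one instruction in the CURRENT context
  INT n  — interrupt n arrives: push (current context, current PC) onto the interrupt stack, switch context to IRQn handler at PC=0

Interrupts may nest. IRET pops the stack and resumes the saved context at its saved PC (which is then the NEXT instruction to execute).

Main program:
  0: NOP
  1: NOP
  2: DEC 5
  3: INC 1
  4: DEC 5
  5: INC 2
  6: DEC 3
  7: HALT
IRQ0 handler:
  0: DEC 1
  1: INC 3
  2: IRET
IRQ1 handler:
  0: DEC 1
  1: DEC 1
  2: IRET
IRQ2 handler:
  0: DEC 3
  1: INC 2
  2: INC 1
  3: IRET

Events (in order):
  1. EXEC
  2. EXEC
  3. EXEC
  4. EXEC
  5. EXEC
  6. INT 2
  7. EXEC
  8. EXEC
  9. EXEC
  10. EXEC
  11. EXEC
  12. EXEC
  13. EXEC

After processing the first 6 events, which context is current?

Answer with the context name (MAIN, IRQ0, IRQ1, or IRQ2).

Event 1 (EXEC): [MAIN] PC=0: NOP
Event 2 (EXEC): [MAIN] PC=1: NOP
Event 3 (EXEC): [MAIN] PC=2: DEC 5 -> ACC=-5
Event 4 (EXEC): [MAIN] PC=3: INC 1 -> ACC=-4
Event 5 (EXEC): [MAIN] PC=4: DEC 5 -> ACC=-9
Event 6 (INT 2): INT 2 arrives: push (MAIN, PC=5), enter IRQ2 at PC=0 (depth now 1)

Answer: IRQ2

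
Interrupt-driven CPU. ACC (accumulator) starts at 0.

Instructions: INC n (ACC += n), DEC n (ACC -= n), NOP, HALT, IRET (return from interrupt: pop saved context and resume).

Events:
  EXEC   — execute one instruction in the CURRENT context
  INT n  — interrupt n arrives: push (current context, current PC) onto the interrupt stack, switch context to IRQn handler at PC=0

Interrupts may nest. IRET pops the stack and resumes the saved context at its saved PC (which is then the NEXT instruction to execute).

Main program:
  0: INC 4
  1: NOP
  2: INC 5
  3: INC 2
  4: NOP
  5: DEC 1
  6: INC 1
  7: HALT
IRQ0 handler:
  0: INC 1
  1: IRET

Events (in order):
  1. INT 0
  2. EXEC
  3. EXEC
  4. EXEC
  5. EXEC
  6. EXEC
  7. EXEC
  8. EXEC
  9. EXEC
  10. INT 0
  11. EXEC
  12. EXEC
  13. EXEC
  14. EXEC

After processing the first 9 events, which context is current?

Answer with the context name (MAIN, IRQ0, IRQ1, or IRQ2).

Answer: MAIN

Derivation:
Event 1 (INT 0): INT 0 arrives: push (MAIN, PC=0), enter IRQ0 at PC=0 (depth now 1)
Event 2 (EXEC): [IRQ0] PC=0: INC 1 -> ACC=1
Event 3 (EXEC): [IRQ0] PC=1: IRET -> resume MAIN at PC=0 (depth now 0)
Event 4 (EXEC): [MAIN] PC=0: INC 4 -> ACC=5
Event 5 (EXEC): [MAIN] PC=1: NOP
Event 6 (EXEC): [MAIN] PC=2: INC 5 -> ACC=10
Event 7 (EXEC): [MAIN] PC=3: INC 2 -> ACC=12
Event 8 (EXEC): [MAIN] PC=4: NOP
Event 9 (EXEC): [MAIN] PC=5: DEC 1 -> ACC=11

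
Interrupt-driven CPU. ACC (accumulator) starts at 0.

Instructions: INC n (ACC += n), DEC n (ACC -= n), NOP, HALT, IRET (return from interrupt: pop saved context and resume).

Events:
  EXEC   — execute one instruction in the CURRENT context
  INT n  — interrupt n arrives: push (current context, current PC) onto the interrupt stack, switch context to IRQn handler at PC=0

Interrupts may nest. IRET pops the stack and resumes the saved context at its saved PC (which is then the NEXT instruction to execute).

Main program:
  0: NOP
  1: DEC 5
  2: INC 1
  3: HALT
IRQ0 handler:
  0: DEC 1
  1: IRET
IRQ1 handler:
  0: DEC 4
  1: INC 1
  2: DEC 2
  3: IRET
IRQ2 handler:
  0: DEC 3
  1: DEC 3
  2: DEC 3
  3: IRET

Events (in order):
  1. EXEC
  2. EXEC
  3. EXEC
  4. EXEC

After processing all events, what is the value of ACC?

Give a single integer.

Event 1 (EXEC): [MAIN] PC=0: NOP
Event 2 (EXEC): [MAIN] PC=1: DEC 5 -> ACC=-5
Event 3 (EXEC): [MAIN] PC=2: INC 1 -> ACC=-4
Event 4 (EXEC): [MAIN] PC=3: HALT

Answer: -4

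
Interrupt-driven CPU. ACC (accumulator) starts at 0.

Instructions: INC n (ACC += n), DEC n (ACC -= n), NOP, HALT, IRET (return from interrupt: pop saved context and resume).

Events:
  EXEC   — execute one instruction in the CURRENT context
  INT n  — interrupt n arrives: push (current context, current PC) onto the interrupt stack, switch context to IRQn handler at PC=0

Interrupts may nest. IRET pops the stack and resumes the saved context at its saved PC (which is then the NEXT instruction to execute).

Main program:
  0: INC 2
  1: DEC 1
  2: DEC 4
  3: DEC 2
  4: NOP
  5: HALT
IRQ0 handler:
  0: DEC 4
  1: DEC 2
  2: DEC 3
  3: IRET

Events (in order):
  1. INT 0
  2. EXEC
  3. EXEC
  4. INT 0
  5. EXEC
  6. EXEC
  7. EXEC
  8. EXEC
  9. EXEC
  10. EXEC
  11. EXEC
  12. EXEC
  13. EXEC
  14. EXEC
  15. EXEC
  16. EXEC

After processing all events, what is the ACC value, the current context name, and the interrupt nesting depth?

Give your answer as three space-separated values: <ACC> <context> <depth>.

Event 1 (INT 0): INT 0 arrives: push (MAIN, PC=0), enter IRQ0 at PC=0 (depth now 1)
Event 2 (EXEC): [IRQ0] PC=0: DEC 4 -> ACC=-4
Event 3 (EXEC): [IRQ0] PC=1: DEC 2 -> ACC=-6
Event 4 (INT 0): INT 0 arrives: push (IRQ0, PC=2), enter IRQ0 at PC=0 (depth now 2)
Event 5 (EXEC): [IRQ0] PC=0: DEC 4 -> ACC=-10
Event 6 (EXEC): [IRQ0] PC=1: DEC 2 -> ACC=-12
Event 7 (EXEC): [IRQ0] PC=2: DEC 3 -> ACC=-15
Event 8 (EXEC): [IRQ0] PC=3: IRET -> resume IRQ0 at PC=2 (depth now 1)
Event 9 (EXEC): [IRQ0] PC=2: DEC 3 -> ACC=-18
Event 10 (EXEC): [IRQ0] PC=3: IRET -> resume MAIN at PC=0 (depth now 0)
Event 11 (EXEC): [MAIN] PC=0: INC 2 -> ACC=-16
Event 12 (EXEC): [MAIN] PC=1: DEC 1 -> ACC=-17
Event 13 (EXEC): [MAIN] PC=2: DEC 4 -> ACC=-21
Event 14 (EXEC): [MAIN] PC=3: DEC 2 -> ACC=-23
Event 15 (EXEC): [MAIN] PC=4: NOP
Event 16 (EXEC): [MAIN] PC=5: HALT

Answer: -23 MAIN 0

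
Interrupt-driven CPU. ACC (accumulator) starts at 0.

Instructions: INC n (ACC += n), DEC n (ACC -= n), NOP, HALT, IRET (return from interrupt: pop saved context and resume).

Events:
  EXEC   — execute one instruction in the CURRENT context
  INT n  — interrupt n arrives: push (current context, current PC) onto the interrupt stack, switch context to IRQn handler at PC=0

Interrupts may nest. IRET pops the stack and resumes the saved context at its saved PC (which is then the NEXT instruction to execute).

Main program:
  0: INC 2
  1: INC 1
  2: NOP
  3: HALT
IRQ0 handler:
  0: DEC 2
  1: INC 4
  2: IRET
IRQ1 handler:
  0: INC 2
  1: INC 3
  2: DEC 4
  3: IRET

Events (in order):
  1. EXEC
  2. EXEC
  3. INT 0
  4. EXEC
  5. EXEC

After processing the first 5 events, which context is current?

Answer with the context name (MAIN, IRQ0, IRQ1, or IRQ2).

Event 1 (EXEC): [MAIN] PC=0: INC 2 -> ACC=2
Event 2 (EXEC): [MAIN] PC=1: INC 1 -> ACC=3
Event 3 (INT 0): INT 0 arrives: push (MAIN, PC=2), enter IRQ0 at PC=0 (depth now 1)
Event 4 (EXEC): [IRQ0] PC=0: DEC 2 -> ACC=1
Event 5 (EXEC): [IRQ0] PC=1: INC 4 -> ACC=5

Answer: IRQ0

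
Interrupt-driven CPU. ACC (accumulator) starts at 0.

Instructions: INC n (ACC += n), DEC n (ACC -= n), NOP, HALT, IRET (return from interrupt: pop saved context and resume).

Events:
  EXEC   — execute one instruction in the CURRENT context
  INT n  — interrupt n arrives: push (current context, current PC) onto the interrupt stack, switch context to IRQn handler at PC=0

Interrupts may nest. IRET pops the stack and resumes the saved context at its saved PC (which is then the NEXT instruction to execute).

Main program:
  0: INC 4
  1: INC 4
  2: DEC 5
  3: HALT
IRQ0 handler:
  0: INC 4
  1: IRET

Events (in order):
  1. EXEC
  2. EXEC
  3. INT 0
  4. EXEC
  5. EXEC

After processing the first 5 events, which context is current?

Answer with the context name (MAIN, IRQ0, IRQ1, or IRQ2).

Answer: MAIN

Derivation:
Event 1 (EXEC): [MAIN] PC=0: INC 4 -> ACC=4
Event 2 (EXEC): [MAIN] PC=1: INC 4 -> ACC=8
Event 3 (INT 0): INT 0 arrives: push (MAIN, PC=2), enter IRQ0 at PC=0 (depth now 1)
Event 4 (EXEC): [IRQ0] PC=0: INC 4 -> ACC=12
Event 5 (EXEC): [IRQ0] PC=1: IRET -> resume MAIN at PC=2 (depth now 0)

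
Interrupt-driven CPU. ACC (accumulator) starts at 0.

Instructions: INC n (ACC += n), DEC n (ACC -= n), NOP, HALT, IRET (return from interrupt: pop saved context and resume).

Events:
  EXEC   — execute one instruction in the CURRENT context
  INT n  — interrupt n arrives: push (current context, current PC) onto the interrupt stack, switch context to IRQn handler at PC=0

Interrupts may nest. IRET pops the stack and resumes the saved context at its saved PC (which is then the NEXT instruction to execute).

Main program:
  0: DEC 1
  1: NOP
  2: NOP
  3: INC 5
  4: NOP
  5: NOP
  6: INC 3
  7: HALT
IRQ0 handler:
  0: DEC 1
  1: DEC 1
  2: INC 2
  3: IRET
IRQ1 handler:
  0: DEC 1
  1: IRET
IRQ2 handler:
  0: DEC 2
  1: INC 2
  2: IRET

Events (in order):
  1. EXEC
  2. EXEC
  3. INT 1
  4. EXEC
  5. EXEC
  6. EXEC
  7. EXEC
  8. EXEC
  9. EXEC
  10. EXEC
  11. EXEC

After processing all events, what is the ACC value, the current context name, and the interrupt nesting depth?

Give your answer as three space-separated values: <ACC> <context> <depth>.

Answer: 6 MAIN 0

Derivation:
Event 1 (EXEC): [MAIN] PC=0: DEC 1 -> ACC=-1
Event 2 (EXEC): [MAIN] PC=1: NOP
Event 3 (INT 1): INT 1 arrives: push (MAIN, PC=2), enter IRQ1 at PC=0 (depth now 1)
Event 4 (EXEC): [IRQ1] PC=0: DEC 1 -> ACC=-2
Event 5 (EXEC): [IRQ1] PC=1: IRET -> resume MAIN at PC=2 (depth now 0)
Event 6 (EXEC): [MAIN] PC=2: NOP
Event 7 (EXEC): [MAIN] PC=3: INC 5 -> ACC=3
Event 8 (EXEC): [MAIN] PC=4: NOP
Event 9 (EXEC): [MAIN] PC=5: NOP
Event 10 (EXEC): [MAIN] PC=6: INC 3 -> ACC=6
Event 11 (EXEC): [MAIN] PC=7: HALT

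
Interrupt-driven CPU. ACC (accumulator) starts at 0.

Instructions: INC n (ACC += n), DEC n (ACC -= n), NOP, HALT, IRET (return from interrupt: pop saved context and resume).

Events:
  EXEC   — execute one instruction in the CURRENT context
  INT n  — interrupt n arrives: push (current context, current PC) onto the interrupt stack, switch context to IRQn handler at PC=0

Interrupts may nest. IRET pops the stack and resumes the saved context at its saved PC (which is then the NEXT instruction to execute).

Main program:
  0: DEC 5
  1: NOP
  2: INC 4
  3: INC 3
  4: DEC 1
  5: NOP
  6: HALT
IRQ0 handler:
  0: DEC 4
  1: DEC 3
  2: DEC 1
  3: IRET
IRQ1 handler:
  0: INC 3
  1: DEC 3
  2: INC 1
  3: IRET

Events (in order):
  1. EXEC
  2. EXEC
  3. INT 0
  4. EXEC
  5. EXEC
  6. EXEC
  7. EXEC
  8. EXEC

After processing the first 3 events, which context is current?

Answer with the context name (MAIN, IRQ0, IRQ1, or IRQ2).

Event 1 (EXEC): [MAIN] PC=0: DEC 5 -> ACC=-5
Event 2 (EXEC): [MAIN] PC=1: NOP
Event 3 (INT 0): INT 0 arrives: push (MAIN, PC=2), enter IRQ0 at PC=0 (depth now 1)

Answer: IRQ0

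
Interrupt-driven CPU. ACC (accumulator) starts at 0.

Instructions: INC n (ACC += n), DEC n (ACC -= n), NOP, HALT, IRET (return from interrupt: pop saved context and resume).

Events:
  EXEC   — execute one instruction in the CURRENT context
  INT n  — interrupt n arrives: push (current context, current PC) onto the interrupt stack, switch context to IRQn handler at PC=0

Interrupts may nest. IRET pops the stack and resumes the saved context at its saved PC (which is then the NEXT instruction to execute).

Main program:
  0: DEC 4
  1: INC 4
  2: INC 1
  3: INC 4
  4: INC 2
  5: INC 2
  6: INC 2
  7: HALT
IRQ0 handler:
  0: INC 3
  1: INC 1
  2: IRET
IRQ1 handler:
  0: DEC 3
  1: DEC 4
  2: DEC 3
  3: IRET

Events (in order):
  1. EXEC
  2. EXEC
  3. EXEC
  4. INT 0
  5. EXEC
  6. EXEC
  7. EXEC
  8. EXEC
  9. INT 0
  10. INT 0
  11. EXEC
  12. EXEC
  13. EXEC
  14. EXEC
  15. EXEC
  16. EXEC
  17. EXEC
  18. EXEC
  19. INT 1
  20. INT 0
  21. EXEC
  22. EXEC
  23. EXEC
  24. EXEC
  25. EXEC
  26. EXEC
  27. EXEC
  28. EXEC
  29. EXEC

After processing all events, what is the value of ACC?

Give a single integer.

Answer: 17

Derivation:
Event 1 (EXEC): [MAIN] PC=0: DEC 4 -> ACC=-4
Event 2 (EXEC): [MAIN] PC=1: INC 4 -> ACC=0
Event 3 (EXEC): [MAIN] PC=2: INC 1 -> ACC=1
Event 4 (INT 0): INT 0 arrives: push (MAIN, PC=3), enter IRQ0 at PC=0 (depth now 1)
Event 5 (EXEC): [IRQ0] PC=0: INC 3 -> ACC=4
Event 6 (EXEC): [IRQ0] PC=1: INC 1 -> ACC=5
Event 7 (EXEC): [IRQ0] PC=2: IRET -> resume MAIN at PC=3 (depth now 0)
Event 8 (EXEC): [MAIN] PC=3: INC 4 -> ACC=9
Event 9 (INT 0): INT 0 arrives: push (MAIN, PC=4), enter IRQ0 at PC=0 (depth now 1)
Event 10 (INT 0): INT 0 arrives: push (IRQ0, PC=0), enter IRQ0 at PC=0 (depth now 2)
Event 11 (EXEC): [IRQ0] PC=0: INC 3 -> ACC=12
Event 12 (EXEC): [IRQ0] PC=1: INC 1 -> ACC=13
Event 13 (EXEC): [IRQ0] PC=2: IRET -> resume IRQ0 at PC=0 (depth now 1)
Event 14 (EXEC): [IRQ0] PC=0: INC 3 -> ACC=16
Event 15 (EXEC): [IRQ0] PC=1: INC 1 -> ACC=17
Event 16 (EXEC): [IRQ0] PC=2: IRET -> resume MAIN at PC=4 (depth now 0)
Event 17 (EXEC): [MAIN] PC=4: INC 2 -> ACC=19
Event 18 (EXEC): [MAIN] PC=5: INC 2 -> ACC=21
Event 19 (INT 1): INT 1 arrives: push (MAIN, PC=6), enter IRQ1 at PC=0 (depth now 1)
Event 20 (INT 0): INT 0 arrives: push (IRQ1, PC=0), enter IRQ0 at PC=0 (depth now 2)
Event 21 (EXEC): [IRQ0] PC=0: INC 3 -> ACC=24
Event 22 (EXEC): [IRQ0] PC=1: INC 1 -> ACC=25
Event 23 (EXEC): [IRQ0] PC=2: IRET -> resume IRQ1 at PC=0 (depth now 1)
Event 24 (EXEC): [IRQ1] PC=0: DEC 3 -> ACC=22
Event 25 (EXEC): [IRQ1] PC=1: DEC 4 -> ACC=18
Event 26 (EXEC): [IRQ1] PC=2: DEC 3 -> ACC=15
Event 27 (EXEC): [IRQ1] PC=3: IRET -> resume MAIN at PC=6 (depth now 0)
Event 28 (EXEC): [MAIN] PC=6: INC 2 -> ACC=17
Event 29 (EXEC): [MAIN] PC=7: HALT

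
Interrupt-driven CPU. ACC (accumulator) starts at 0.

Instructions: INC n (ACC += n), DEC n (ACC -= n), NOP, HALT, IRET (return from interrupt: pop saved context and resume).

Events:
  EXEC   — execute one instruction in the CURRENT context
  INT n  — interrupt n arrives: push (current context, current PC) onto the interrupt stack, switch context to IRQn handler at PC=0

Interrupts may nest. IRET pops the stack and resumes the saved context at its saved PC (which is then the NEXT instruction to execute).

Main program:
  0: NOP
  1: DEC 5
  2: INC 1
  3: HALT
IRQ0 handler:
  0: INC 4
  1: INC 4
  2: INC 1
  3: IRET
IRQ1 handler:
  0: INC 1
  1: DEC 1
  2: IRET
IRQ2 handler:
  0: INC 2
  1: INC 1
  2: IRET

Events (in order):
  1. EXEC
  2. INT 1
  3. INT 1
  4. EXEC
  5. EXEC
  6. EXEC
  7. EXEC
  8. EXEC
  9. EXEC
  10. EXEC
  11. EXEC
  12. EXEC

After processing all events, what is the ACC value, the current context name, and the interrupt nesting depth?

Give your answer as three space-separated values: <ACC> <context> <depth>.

Event 1 (EXEC): [MAIN] PC=0: NOP
Event 2 (INT 1): INT 1 arrives: push (MAIN, PC=1), enter IRQ1 at PC=0 (depth now 1)
Event 3 (INT 1): INT 1 arrives: push (IRQ1, PC=0), enter IRQ1 at PC=0 (depth now 2)
Event 4 (EXEC): [IRQ1] PC=0: INC 1 -> ACC=1
Event 5 (EXEC): [IRQ1] PC=1: DEC 1 -> ACC=0
Event 6 (EXEC): [IRQ1] PC=2: IRET -> resume IRQ1 at PC=0 (depth now 1)
Event 7 (EXEC): [IRQ1] PC=0: INC 1 -> ACC=1
Event 8 (EXEC): [IRQ1] PC=1: DEC 1 -> ACC=0
Event 9 (EXEC): [IRQ1] PC=2: IRET -> resume MAIN at PC=1 (depth now 0)
Event 10 (EXEC): [MAIN] PC=1: DEC 5 -> ACC=-5
Event 11 (EXEC): [MAIN] PC=2: INC 1 -> ACC=-4
Event 12 (EXEC): [MAIN] PC=3: HALT

Answer: -4 MAIN 0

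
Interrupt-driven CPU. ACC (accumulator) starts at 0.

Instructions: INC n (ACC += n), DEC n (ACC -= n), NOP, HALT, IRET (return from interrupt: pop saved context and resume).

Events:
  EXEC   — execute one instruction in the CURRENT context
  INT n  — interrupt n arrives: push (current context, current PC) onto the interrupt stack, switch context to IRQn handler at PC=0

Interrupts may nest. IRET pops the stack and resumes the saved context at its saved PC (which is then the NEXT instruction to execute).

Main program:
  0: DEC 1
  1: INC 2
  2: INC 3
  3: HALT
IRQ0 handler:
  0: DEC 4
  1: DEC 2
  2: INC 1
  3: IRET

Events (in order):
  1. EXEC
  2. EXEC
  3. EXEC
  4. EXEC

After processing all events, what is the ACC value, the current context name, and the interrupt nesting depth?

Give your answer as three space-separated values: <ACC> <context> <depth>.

Answer: 4 MAIN 0

Derivation:
Event 1 (EXEC): [MAIN] PC=0: DEC 1 -> ACC=-1
Event 2 (EXEC): [MAIN] PC=1: INC 2 -> ACC=1
Event 3 (EXEC): [MAIN] PC=2: INC 3 -> ACC=4
Event 4 (EXEC): [MAIN] PC=3: HALT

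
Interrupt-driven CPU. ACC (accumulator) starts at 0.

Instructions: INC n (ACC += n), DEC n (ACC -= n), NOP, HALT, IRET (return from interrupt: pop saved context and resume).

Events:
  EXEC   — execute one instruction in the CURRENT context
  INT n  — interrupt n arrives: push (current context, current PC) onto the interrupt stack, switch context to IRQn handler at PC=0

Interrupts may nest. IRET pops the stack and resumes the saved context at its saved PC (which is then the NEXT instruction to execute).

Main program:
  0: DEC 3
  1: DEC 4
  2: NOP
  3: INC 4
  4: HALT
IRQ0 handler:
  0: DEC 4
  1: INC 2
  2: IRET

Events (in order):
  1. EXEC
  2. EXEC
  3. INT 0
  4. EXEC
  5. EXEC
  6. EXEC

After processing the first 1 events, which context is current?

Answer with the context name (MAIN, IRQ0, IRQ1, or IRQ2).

Answer: MAIN

Derivation:
Event 1 (EXEC): [MAIN] PC=0: DEC 3 -> ACC=-3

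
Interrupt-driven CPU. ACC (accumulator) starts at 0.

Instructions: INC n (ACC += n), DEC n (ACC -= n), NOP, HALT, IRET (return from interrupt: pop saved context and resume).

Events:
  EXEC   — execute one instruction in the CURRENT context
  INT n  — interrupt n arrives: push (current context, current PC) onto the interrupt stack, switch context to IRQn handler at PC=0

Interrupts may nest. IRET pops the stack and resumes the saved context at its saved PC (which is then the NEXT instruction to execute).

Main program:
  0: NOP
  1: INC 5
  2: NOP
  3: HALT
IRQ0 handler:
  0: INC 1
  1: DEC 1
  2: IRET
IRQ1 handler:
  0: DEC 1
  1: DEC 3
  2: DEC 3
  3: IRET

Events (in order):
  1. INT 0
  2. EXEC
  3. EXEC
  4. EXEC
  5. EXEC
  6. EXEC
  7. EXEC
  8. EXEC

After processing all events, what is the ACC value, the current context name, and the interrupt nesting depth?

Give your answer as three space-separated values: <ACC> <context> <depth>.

Event 1 (INT 0): INT 0 arrives: push (MAIN, PC=0), enter IRQ0 at PC=0 (depth now 1)
Event 2 (EXEC): [IRQ0] PC=0: INC 1 -> ACC=1
Event 3 (EXEC): [IRQ0] PC=1: DEC 1 -> ACC=0
Event 4 (EXEC): [IRQ0] PC=2: IRET -> resume MAIN at PC=0 (depth now 0)
Event 5 (EXEC): [MAIN] PC=0: NOP
Event 6 (EXEC): [MAIN] PC=1: INC 5 -> ACC=5
Event 7 (EXEC): [MAIN] PC=2: NOP
Event 8 (EXEC): [MAIN] PC=3: HALT

Answer: 5 MAIN 0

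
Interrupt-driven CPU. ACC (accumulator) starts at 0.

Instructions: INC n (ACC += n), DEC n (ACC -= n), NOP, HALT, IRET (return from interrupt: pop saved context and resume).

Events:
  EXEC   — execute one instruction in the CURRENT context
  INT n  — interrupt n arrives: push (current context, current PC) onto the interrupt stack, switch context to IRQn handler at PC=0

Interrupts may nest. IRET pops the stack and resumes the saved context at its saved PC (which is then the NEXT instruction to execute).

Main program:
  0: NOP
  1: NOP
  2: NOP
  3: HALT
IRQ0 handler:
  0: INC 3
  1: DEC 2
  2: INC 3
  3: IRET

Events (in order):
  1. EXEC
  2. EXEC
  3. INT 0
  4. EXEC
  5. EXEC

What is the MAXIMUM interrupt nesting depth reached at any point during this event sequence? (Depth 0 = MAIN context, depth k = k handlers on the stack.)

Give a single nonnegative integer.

Answer: 1

Derivation:
Event 1 (EXEC): [MAIN] PC=0: NOP [depth=0]
Event 2 (EXEC): [MAIN] PC=1: NOP [depth=0]
Event 3 (INT 0): INT 0 arrives: push (MAIN, PC=2), enter IRQ0 at PC=0 (depth now 1) [depth=1]
Event 4 (EXEC): [IRQ0] PC=0: INC 3 -> ACC=3 [depth=1]
Event 5 (EXEC): [IRQ0] PC=1: DEC 2 -> ACC=1 [depth=1]
Max depth observed: 1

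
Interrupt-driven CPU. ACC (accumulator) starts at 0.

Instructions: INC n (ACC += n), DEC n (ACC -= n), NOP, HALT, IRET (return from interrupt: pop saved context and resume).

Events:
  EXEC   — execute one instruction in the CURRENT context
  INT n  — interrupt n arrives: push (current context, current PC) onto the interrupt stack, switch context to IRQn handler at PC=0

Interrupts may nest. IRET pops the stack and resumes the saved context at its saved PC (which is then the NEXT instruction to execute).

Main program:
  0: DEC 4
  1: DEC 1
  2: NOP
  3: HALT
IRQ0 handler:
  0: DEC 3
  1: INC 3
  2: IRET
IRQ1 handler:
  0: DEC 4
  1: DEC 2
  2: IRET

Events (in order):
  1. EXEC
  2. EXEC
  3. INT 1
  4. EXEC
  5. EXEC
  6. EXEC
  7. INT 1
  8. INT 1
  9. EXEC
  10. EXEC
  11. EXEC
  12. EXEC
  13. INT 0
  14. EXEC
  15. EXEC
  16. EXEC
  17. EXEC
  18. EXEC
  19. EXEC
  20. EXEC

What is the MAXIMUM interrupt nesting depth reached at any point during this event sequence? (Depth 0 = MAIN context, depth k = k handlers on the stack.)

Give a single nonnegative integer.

Answer: 2

Derivation:
Event 1 (EXEC): [MAIN] PC=0: DEC 4 -> ACC=-4 [depth=0]
Event 2 (EXEC): [MAIN] PC=1: DEC 1 -> ACC=-5 [depth=0]
Event 3 (INT 1): INT 1 arrives: push (MAIN, PC=2), enter IRQ1 at PC=0 (depth now 1) [depth=1]
Event 4 (EXEC): [IRQ1] PC=0: DEC 4 -> ACC=-9 [depth=1]
Event 5 (EXEC): [IRQ1] PC=1: DEC 2 -> ACC=-11 [depth=1]
Event 6 (EXEC): [IRQ1] PC=2: IRET -> resume MAIN at PC=2 (depth now 0) [depth=0]
Event 7 (INT 1): INT 1 arrives: push (MAIN, PC=2), enter IRQ1 at PC=0 (depth now 1) [depth=1]
Event 8 (INT 1): INT 1 arrives: push (IRQ1, PC=0), enter IRQ1 at PC=0 (depth now 2) [depth=2]
Event 9 (EXEC): [IRQ1] PC=0: DEC 4 -> ACC=-15 [depth=2]
Event 10 (EXEC): [IRQ1] PC=1: DEC 2 -> ACC=-17 [depth=2]
Event 11 (EXEC): [IRQ1] PC=2: IRET -> resume IRQ1 at PC=0 (depth now 1) [depth=1]
Event 12 (EXEC): [IRQ1] PC=0: DEC 4 -> ACC=-21 [depth=1]
Event 13 (INT 0): INT 0 arrives: push (IRQ1, PC=1), enter IRQ0 at PC=0 (depth now 2) [depth=2]
Event 14 (EXEC): [IRQ0] PC=0: DEC 3 -> ACC=-24 [depth=2]
Event 15 (EXEC): [IRQ0] PC=1: INC 3 -> ACC=-21 [depth=2]
Event 16 (EXEC): [IRQ0] PC=2: IRET -> resume IRQ1 at PC=1 (depth now 1) [depth=1]
Event 17 (EXEC): [IRQ1] PC=1: DEC 2 -> ACC=-23 [depth=1]
Event 18 (EXEC): [IRQ1] PC=2: IRET -> resume MAIN at PC=2 (depth now 0) [depth=0]
Event 19 (EXEC): [MAIN] PC=2: NOP [depth=0]
Event 20 (EXEC): [MAIN] PC=3: HALT [depth=0]
Max depth observed: 2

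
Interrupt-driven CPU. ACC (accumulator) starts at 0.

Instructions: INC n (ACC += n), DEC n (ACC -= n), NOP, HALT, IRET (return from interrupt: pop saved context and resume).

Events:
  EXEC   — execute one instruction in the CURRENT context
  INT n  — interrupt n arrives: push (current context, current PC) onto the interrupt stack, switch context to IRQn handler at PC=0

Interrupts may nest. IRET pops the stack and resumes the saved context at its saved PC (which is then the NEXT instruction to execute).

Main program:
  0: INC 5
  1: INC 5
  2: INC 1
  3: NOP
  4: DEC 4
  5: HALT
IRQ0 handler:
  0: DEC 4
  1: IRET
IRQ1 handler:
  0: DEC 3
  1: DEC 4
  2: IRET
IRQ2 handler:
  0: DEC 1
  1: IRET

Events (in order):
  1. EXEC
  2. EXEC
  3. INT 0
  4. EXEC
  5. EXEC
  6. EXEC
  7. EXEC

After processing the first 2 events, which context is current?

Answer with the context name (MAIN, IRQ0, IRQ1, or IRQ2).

Answer: MAIN

Derivation:
Event 1 (EXEC): [MAIN] PC=0: INC 5 -> ACC=5
Event 2 (EXEC): [MAIN] PC=1: INC 5 -> ACC=10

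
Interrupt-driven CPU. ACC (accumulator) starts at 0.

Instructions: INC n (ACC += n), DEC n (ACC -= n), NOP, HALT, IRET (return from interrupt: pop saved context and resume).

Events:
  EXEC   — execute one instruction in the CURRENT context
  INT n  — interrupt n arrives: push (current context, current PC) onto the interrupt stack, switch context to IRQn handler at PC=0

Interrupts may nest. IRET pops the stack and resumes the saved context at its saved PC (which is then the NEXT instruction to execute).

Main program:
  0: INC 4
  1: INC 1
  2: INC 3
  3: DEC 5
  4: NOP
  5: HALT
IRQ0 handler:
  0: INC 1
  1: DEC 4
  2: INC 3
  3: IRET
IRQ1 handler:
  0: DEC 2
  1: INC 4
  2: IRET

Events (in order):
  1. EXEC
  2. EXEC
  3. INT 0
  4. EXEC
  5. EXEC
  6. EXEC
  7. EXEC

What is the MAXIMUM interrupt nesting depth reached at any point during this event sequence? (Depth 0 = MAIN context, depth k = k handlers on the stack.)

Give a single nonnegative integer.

Answer: 1

Derivation:
Event 1 (EXEC): [MAIN] PC=0: INC 4 -> ACC=4 [depth=0]
Event 2 (EXEC): [MAIN] PC=1: INC 1 -> ACC=5 [depth=0]
Event 3 (INT 0): INT 0 arrives: push (MAIN, PC=2), enter IRQ0 at PC=0 (depth now 1) [depth=1]
Event 4 (EXEC): [IRQ0] PC=0: INC 1 -> ACC=6 [depth=1]
Event 5 (EXEC): [IRQ0] PC=1: DEC 4 -> ACC=2 [depth=1]
Event 6 (EXEC): [IRQ0] PC=2: INC 3 -> ACC=5 [depth=1]
Event 7 (EXEC): [IRQ0] PC=3: IRET -> resume MAIN at PC=2 (depth now 0) [depth=0]
Max depth observed: 1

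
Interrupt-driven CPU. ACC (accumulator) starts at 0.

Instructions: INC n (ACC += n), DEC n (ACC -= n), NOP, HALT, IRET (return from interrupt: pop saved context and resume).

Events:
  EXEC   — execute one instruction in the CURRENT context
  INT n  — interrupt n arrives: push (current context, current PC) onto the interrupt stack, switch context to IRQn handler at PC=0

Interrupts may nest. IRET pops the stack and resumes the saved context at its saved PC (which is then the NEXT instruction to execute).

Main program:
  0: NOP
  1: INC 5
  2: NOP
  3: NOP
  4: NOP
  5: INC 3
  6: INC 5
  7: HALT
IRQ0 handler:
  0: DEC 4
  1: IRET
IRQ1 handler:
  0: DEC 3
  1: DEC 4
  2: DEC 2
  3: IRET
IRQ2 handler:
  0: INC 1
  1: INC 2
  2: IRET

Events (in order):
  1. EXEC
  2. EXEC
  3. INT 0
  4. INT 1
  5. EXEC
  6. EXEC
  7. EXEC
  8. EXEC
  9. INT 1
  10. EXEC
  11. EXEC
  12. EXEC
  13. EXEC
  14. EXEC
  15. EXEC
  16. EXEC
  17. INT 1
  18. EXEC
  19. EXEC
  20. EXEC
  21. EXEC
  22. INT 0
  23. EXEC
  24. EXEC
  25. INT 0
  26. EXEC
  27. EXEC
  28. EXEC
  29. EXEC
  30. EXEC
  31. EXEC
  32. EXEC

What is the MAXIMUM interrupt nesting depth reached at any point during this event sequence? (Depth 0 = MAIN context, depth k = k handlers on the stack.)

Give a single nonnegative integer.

Answer: 2

Derivation:
Event 1 (EXEC): [MAIN] PC=0: NOP [depth=0]
Event 2 (EXEC): [MAIN] PC=1: INC 5 -> ACC=5 [depth=0]
Event 3 (INT 0): INT 0 arrives: push (MAIN, PC=2), enter IRQ0 at PC=0 (depth now 1) [depth=1]
Event 4 (INT 1): INT 1 arrives: push (IRQ0, PC=0), enter IRQ1 at PC=0 (depth now 2) [depth=2]
Event 5 (EXEC): [IRQ1] PC=0: DEC 3 -> ACC=2 [depth=2]
Event 6 (EXEC): [IRQ1] PC=1: DEC 4 -> ACC=-2 [depth=2]
Event 7 (EXEC): [IRQ1] PC=2: DEC 2 -> ACC=-4 [depth=2]
Event 8 (EXEC): [IRQ1] PC=3: IRET -> resume IRQ0 at PC=0 (depth now 1) [depth=1]
Event 9 (INT 1): INT 1 arrives: push (IRQ0, PC=0), enter IRQ1 at PC=0 (depth now 2) [depth=2]
Event 10 (EXEC): [IRQ1] PC=0: DEC 3 -> ACC=-7 [depth=2]
Event 11 (EXEC): [IRQ1] PC=1: DEC 4 -> ACC=-11 [depth=2]
Event 12 (EXEC): [IRQ1] PC=2: DEC 2 -> ACC=-13 [depth=2]
Event 13 (EXEC): [IRQ1] PC=3: IRET -> resume IRQ0 at PC=0 (depth now 1) [depth=1]
Event 14 (EXEC): [IRQ0] PC=0: DEC 4 -> ACC=-17 [depth=1]
Event 15 (EXEC): [IRQ0] PC=1: IRET -> resume MAIN at PC=2 (depth now 0) [depth=0]
Event 16 (EXEC): [MAIN] PC=2: NOP [depth=0]
Event 17 (INT 1): INT 1 arrives: push (MAIN, PC=3), enter IRQ1 at PC=0 (depth now 1) [depth=1]
Event 18 (EXEC): [IRQ1] PC=0: DEC 3 -> ACC=-20 [depth=1]
Event 19 (EXEC): [IRQ1] PC=1: DEC 4 -> ACC=-24 [depth=1]
Event 20 (EXEC): [IRQ1] PC=2: DEC 2 -> ACC=-26 [depth=1]
Event 21 (EXEC): [IRQ1] PC=3: IRET -> resume MAIN at PC=3 (depth now 0) [depth=0]
Event 22 (INT 0): INT 0 arrives: push (MAIN, PC=3), enter IRQ0 at PC=0 (depth now 1) [depth=1]
Event 23 (EXEC): [IRQ0] PC=0: DEC 4 -> ACC=-30 [depth=1]
Event 24 (EXEC): [IRQ0] PC=1: IRET -> resume MAIN at PC=3 (depth now 0) [depth=0]
Event 25 (INT 0): INT 0 arrives: push (MAIN, PC=3), enter IRQ0 at PC=0 (depth now 1) [depth=1]
Event 26 (EXEC): [IRQ0] PC=0: DEC 4 -> ACC=-34 [depth=1]
Event 27 (EXEC): [IRQ0] PC=1: IRET -> resume MAIN at PC=3 (depth now 0) [depth=0]
Event 28 (EXEC): [MAIN] PC=3: NOP [depth=0]
Event 29 (EXEC): [MAIN] PC=4: NOP [depth=0]
Event 30 (EXEC): [MAIN] PC=5: INC 3 -> ACC=-31 [depth=0]
Event 31 (EXEC): [MAIN] PC=6: INC 5 -> ACC=-26 [depth=0]
Event 32 (EXEC): [MAIN] PC=7: HALT [depth=0]
Max depth observed: 2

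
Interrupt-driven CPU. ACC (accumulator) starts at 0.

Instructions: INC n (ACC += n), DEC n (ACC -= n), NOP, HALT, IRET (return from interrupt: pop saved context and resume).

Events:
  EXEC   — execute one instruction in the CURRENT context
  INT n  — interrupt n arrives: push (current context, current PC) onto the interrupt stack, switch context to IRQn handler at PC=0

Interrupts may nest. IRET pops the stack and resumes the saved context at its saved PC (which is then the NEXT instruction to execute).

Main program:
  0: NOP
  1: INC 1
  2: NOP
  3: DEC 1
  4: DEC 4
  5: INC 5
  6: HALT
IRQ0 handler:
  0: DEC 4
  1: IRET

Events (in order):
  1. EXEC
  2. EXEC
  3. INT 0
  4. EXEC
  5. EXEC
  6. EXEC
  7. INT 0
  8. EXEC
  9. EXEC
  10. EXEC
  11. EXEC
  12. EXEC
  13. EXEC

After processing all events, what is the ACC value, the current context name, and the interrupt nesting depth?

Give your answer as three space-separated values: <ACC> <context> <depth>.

Answer: -7 MAIN 0

Derivation:
Event 1 (EXEC): [MAIN] PC=0: NOP
Event 2 (EXEC): [MAIN] PC=1: INC 1 -> ACC=1
Event 3 (INT 0): INT 0 arrives: push (MAIN, PC=2), enter IRQ0 at PC=0 (depth now 1)
Event 4 (EXEC): [IRQ0] PC=0: DEC 4 -> ACC=-3
Event 5 (EXEC): [IRQ0] PC=1: IRET -> resume MAIN at PC=2 (depth now 0)
Event 6 (EXEC): [MAIN] PC=2: NOP
Event 7 (INT 0): INT 0 arrives: push (MAIN, PC=3), enter IRQ0 at PC=0 (depth now 1)
Event 8 (EXEC): [IRQ0] PC=0: DEC 4 -> ACC=-7
Event 9 (EXEC): [IRQ0] PC=1: IRET -> resume MAIN at PC=3 (depth now 0)
Event 10 (EXEC): [MAIN] PC=3: DEC 1 -> ACC=-8
Event 11 (EXEC): [MAIN] PC=4: DEC 4 -> ACC=-12
Event 12 (EXEC): [MAIN] PC=5: INC 5 -> ACC=-7
Event 13 (EXEC): [MAIN] PC=6: HALT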